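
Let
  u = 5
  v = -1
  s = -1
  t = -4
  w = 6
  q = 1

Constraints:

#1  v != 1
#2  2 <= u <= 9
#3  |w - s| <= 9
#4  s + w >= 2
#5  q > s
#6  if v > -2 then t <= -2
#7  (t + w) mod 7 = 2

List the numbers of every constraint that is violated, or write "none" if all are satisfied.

#1 v = -1, and -1 ≠ 1 — satisfied.
#2 u = 5 lies in [2, 9] — satisfied.
#3 |6 - (-1)| = 7; 7 ≤ 9 — satisfied.
#4 s + w = -1 + 6 = 5; 5 ≥ 2 — satisfied.
#5 q = 1, s = -1; 1 > -1 — satisfied.
#6 v = -1 > -2, so we need t ≤ -2; t = -4 ≤ -2 — satisfied.
#7 t + w = 2; 2 mod 7 = 2 — satisfied.

No violations.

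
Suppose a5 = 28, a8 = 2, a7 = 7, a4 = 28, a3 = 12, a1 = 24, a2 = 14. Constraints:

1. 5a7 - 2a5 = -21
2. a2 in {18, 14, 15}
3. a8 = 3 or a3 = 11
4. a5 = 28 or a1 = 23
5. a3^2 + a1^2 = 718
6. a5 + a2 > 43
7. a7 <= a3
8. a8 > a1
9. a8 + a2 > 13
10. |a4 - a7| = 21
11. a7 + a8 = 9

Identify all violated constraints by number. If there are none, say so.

Constraints 3, 5, 6, and 8 are violated.

1. 5a7 - 2a5 = 5(7) - 2(28) = -21  OK
2. a2 = 14 is in {18, 14, 15}  OK
3. a8 = 2 ≠ 3 and a3 = 12 ≠ 11; both disjuncts false  FAIL
4. a5 = 28 = 28 (first disjunct)  OK
5. a3^2 + a1^2 = 12^2 + 24^2 = 144 + 576 = 720, not 718  FAIL
6. a5 + a2 = 28 + 14 = 42; 42 ≤ 43, bound 43 not met  FAIL
7. a7 = 7, a3 = 12; 7 ≤ 12  OK
8. a8 = 2, a1 = 24; 2 ≤ 24 (want >)  FAIL
9. a8 + a2 = 2 + 14 = 16; 16 > 13  OK
10. |28 - 7| = 21  OK
11. a7 + a8 = 7 + 2 = 9  OK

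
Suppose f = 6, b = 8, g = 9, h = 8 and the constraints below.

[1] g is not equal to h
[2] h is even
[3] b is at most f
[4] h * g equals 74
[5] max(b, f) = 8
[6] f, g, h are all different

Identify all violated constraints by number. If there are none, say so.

Violated: 3 and 4.

[1] g = 9, h = 8; distinct  yes
[2] h = 8 is even  yes
[3] b = 8, f = 6; 8 > 6 (want ≤)  no
[4] h * g = 8 * 9 = 72, not 74  no
[5] max(8, 6) = 8  yes
[6] values 6, 9, 8 are pairwise distinct  yes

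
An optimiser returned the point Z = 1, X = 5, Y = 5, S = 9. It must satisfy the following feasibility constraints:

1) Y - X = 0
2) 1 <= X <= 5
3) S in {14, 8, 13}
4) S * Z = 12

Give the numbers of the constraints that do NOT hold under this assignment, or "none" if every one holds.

Violated: 3, 4.

1) Y - X = 5 - 5 = 0  true
2) X = 5 lies in [1, 5]  true
3) S = 9 is not in {14, 8, 13}  false
4) S * Z = 9 * 1 = 9, not 12  false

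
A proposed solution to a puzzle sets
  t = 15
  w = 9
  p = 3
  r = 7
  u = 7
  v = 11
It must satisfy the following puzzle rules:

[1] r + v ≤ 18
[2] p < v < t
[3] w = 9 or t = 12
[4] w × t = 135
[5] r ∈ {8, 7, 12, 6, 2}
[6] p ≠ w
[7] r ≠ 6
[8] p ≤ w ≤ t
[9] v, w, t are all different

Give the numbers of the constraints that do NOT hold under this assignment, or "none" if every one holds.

[1] r + v = 7 + 11 = 18; 18 ≤ 18  ✓
[2] values 3 < 11 < 15  ✓
[3] w = 9 = 9 (first disjunct)  ✓
[4] w × t = 9 × 15 = 135  ✓
[5] r = 7 is in {8, 7, 12, 6, 2}  ✓
[6] p = 3, w = 9; distinct  ✓
[7] r = 7, and 7 ≠ 6  ✓
[8] values 3 ≤ 9 ≤ 15  ✓
[9] values 11, 9, 15 are pairwise distinct  ✓

The assignment satisfies every constraint.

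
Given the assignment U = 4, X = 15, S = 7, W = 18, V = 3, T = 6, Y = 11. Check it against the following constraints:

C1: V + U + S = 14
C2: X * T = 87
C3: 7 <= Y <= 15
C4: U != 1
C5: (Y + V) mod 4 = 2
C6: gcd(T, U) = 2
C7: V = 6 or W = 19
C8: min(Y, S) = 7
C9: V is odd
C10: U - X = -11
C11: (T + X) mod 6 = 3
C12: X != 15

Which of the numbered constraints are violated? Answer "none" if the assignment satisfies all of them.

Constraints 2, 7, and 12 do not hold.

C1: V + U + S = 3 + 4 + 7 = 14  ✔
C2: X * T = 15 * 6 = 90, not 87  ✘
C3: Y = 11 lies in [7, 15]  ✔
C4: U = 4, and 4 ≠ 1  ✔
C5: Y + V = 14; 14 mod 4 = 2  ✔
C6: gcd(6, 4) = 2  ✔
C7: V = 3 ≠ 6 and W = 18 ≠ 19; both disjuncts false  ✘
C8: min(11, 7) = 7  ✔
C9: V = 3 is odd  ✔
C10: U - X = 4 - 15 = -11  ✔
C11: T + X = 21; 21 mod 6 = 3  ✔
C12: X = 15, but 15 is required to differ  ✘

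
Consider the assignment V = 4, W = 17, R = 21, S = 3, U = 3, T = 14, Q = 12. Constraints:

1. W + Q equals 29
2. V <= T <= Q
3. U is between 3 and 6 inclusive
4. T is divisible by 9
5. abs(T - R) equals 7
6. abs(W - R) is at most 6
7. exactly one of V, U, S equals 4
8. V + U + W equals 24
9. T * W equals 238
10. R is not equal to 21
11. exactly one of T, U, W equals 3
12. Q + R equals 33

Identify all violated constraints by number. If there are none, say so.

1. W + Q = 17 + 12 = 29 — holds.
2. values 4, 14, 12; T = 14 is not <= Q = 12 — does not hold.
3. U = 3 lies in [3, 6] — holds.
4. 14 = 9*1 + 5, so 9 does not divide 14 — does not hold.
5. abs(14 - 21) = 7 — holds.
6. abs(17 - 21) = 4; 4 ≤ 6 — holds.
7. V=4, U=3, S=3; 1 of them equals 4 — holds.
8. V + U + W = 4 + 3 + 17 = 24 — holds.
9. T * W = 14 * 17 = 238 — holds.
10. R = 21, but 21 is required to differ — does not hold.
11. T=14, U=3, W=17; 1 of them equals 3 — holds.
12. Q + R = 12 + 21 = 33 — holds.

No — constraints 2, 4, and 10 are not satisfied.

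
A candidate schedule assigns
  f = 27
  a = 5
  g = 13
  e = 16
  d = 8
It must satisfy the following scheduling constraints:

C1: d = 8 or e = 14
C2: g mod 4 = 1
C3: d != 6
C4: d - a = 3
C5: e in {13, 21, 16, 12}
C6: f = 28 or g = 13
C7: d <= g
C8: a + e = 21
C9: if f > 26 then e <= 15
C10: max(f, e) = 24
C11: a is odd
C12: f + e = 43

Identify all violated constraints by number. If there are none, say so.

The assignment fails constraints 9 and 10.

C1: d = 8 = 8 (first disjunct) — satisfied.
C2: 13 mod 4 = 1 — satisfied.
C3: d = 8, and 8 ≠ 6 — satisfied.
C4: d - a = 8 - 5 = 3 — satisfied.
C5: e = 16 is in {13, 21, 16, 12} — satisfied.
C6: f = 27 ≠ 28, but g = 13 = 13 (second disjunct) — satisfied.
C7: d = 8, g = 13; 8 ≤ 13 — satisfied.
C8: a + e = 5 + 16 = 21 — satisfied.
C9: f = 27 > 26, so we need e ≤ 15; but e = 16 > 15 — violated.
C10: max(27, 16) = 27, not 24 — violated.
C11: a = 5 is odd — satisfied.
C12: f + e = 27 + 16 = 43 — satisfied.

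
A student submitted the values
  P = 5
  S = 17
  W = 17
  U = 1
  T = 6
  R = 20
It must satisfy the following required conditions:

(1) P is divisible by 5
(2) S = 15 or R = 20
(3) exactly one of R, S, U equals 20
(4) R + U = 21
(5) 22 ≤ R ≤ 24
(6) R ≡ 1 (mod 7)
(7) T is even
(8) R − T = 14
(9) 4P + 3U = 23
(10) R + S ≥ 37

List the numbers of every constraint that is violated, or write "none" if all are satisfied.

(1) 5 / 5 = 1, so 5 divides 5 — OK.
(2) S = 17 ≠ 15, but R = 20 = 20 (second disjunct) — OK.
(3) R=20, S=17, U=1; 1 of them equals 20 — OK.
(4) R + U = 20 + 1 = 21 — OK.
(5) R = 20 is outside [22, 24] — violated.
(6) 20 mod 7 = 6, not 1 — violated.
(7) T = 6 is even — OK.
(8) R − T = 20 − 6 = 14 — OK.
(9) 4P + 3U = 4(5) + 3(1) = 23 — OK.
(10) R + S = 20 + 17 = 37; 37 ≥ 37 — OK.

Constraints 5 and 6 do not hold.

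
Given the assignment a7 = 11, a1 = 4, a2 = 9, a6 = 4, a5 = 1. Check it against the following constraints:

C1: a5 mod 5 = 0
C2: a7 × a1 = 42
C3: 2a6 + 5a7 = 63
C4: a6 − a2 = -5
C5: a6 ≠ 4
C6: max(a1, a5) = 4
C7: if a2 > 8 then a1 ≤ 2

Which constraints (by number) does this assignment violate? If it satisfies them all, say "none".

C1: 1 mod 5 = 1, not 0  no
C2: a7 × a1 = 11 × 4 = 44, not 42  no
C3: 2a6 + 5a7 = 2(4) + 5(11) = 63  yes
C4: a6 − a2 = 4 − 9 = -5  yes
C5: a6 = 4, but 4 is required to differ  no
C6: max(4, 1) = 4  yes
C7: a2 = 9 > 8, so we need a1 ≤ 2; but a1 = 4 > 2  no

The assignment fails constraints 1, 2, 5, 7.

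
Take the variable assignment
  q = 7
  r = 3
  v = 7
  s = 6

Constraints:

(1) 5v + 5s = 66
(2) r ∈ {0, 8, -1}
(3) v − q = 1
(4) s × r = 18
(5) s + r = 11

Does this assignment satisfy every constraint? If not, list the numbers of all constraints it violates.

(1) 5v + 5s = 5(7) + 5(6) = 65, not 66  ✗
(2) r = 3 is not in {0, 8, -1}  ✗
(3) v − q = 7 − 7 = 0, not 1  ✗
(4) s × r = 6 × 3 = 18  ✓
(5) s + r = 6 + 3 = 9, not 11  ✗

The assignment fails constraints 1, 2, 3, and 5.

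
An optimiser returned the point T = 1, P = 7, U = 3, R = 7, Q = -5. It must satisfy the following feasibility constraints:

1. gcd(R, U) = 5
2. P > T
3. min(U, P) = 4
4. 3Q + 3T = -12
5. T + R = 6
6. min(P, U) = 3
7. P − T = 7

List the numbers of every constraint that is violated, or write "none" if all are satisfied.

No — constraints 1, 3, 5, and 7 are not satisfied.

1. gcd(7, 3) = 1, not 5 — fails.
2. P = 7, T = 1; 7 > 1 — holds.
3. min(3, 7) = 3, not 4 — fails.
4. 3Q + 3T = 3(-5) + 3(1) = -12 — holds.
5. T + R = 1 + 7 = 8, not 6 — fails.
6. min(7, 3) = 3 — holds.
7. P − T = 7 − 1 = 6, not 7 — fails.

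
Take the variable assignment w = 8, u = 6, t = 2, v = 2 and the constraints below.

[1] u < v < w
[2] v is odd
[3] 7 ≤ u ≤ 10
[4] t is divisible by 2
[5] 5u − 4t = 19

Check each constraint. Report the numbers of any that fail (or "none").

Constraints 1, 2, 3, and 5 do not hold.

[1] values 6, 2, 8; u = 6 is not < v = 2  no
[2] v = 2 is even  no
[3] u = 6 is outside [7, 10]  no
[4] 2 / 2 = 1, so 2 divides 2  yes
[5] 5u − 4t = 5(6) − 4(2) = 22, not 19  no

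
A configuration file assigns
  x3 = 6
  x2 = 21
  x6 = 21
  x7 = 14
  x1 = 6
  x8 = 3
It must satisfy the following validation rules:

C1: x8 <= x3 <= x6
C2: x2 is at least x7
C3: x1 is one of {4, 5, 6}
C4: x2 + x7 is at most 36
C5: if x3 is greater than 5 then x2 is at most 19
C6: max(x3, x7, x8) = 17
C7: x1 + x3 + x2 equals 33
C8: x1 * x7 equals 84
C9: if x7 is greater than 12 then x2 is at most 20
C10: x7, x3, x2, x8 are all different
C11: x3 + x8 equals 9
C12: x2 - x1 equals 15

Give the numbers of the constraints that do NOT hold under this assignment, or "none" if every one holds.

No — constraints 5, 6, and 9 are not satisfied.

C1: values 3 <= 6 <= 21 — satisfied.
C2: x2 = 21, x7 = 14; 21 ≥ 14 — satisfied.
C3: x1 = 6 is in {4, 5, 6} — satisfied.
C4: x2 + x7 = 21 + 14 = 35; 35 ≤ 36 — satisfied.
C5: x3 = 6 > 5, so we need x2 ≤ 19; but x2 = 21 > 19 — violated.
C6: max(6, 14, 3) = 14, not 17 — violated.
C7: x1 + x3 + x2 = 6 + 6 + 21 = 33 — satisfied.
C8: x1 * x7 = 6 * 14 = 84 — satisfied.
C9: x7 = 14 > 12, so we need x2 ≤ 20; but x2 = 21 > 20 — violated.
C10: values 14, 6, 21, 3 are pairwise distinct — satisfied.
C11: x3 + x8 = 6 + 3 = 9 — satisfied.
C12: x2 - x1 = 21 - 6 = 15 — satisfied.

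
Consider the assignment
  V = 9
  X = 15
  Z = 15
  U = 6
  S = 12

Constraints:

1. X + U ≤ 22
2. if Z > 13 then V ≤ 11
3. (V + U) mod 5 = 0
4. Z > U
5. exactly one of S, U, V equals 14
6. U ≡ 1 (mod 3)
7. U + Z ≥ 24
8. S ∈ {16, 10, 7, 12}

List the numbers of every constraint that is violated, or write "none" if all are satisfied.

1. X + U = 15 + 6 = 21; 21 ≤ 22  OK
2. Z = 15 > 13, so we need V ≤ 11; V = 9 ≤ 11  OK
3. V + U = 15; 15 mod 5 = 0  OK
4. Z = 15, U = 6; 15 > 6  OK
5. S=12, U=6, V=9; 0 of them equal 14, not exactly one  FAIL
6. 6 mod 3 = 0, not 1  FAIL
7. U + Z = 6 + 15 = 21; 21 < 24, bound 24 not met  FAIL
8. S = 12 is in {16, 10, 7, 12}  OK

Constraints 5, 6, and 7 do not hold.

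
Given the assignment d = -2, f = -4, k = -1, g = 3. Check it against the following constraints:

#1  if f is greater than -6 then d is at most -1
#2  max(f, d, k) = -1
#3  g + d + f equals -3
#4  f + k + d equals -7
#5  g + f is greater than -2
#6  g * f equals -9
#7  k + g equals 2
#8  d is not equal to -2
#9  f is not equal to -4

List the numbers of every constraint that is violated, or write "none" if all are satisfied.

#1 f = -4 > -6, so we need d ≤ -1; d = -2 ≤ -1 — satisfied.
#2 max(-4, -2, -1) = -1 — satisfied.
#3 g + d + f = 3 + (-2) + (-4) = -3 — satisfied.
#4 f + k + d = -4 + (-1) + (-2) = -7 — satisfied.
#5 g + f = 3 + (-4) = -1; -1 > -2 — satisfied.
#6 g * f = 3 * (-4) = -12, not -9 — violated.
#7 k + g = -1 + 3 = 2 — satisfied.
#8 d = -2, but -2 is required to differ — violated.
#9 f = -4, but -4 is required to differ — violated.

No — constraints 6, 8, 9 are not satisfied.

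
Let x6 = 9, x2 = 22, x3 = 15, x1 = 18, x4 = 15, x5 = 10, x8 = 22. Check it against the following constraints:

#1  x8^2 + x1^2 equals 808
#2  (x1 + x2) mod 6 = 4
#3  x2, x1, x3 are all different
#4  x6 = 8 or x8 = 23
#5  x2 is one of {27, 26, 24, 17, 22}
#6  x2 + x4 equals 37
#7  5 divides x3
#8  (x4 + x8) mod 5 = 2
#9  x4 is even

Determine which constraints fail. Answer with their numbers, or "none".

Violated: 4 and 9.

#1 x8^2 + x1^2 = 22^2 + 18^2 = 484 + 324 = 808 — satisfied.
#2 x1 + x2 = 40; 40 mod 6 = 4 — satisfied.
#3 values 22, 18, 15 are pairwise distinct — satisfied.
#4 x6 = 9 ≠ 8 and x8 = 22 ≠ 23; both disjuncts false — violated.
#5 x2 = 22 is in {27, 26, 24, 17, 22} — satisfied.
#6 x2 + x4 = 22 + 15 = 37 — satisfied.
#7 15 / 5 = 3, so 5 divides 15 — satisfied.
#8 x4 + x8 = 37; 37 mod 5 = 2 — satisfied.
#9 x4 = 15 is odd — violated.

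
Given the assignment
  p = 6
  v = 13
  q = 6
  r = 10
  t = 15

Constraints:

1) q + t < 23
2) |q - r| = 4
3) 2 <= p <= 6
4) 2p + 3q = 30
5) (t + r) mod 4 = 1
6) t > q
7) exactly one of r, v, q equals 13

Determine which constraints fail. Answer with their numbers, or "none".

1) q + t = 6 + 15 = 21; 21 < 23  OK
2) |6 - 10| = 4  OK
3) p = 6 lies in [2, 6]  OK
4) 2p + 3q = 2(6) + 3(6) = 30  OK
5) t + r = 25; 25 mod 4 = 1  OK
6) t = 15, q = 6; 15 > 6  OK
7) r=10, v=13, q=6; 1 of them equals 13  OK

No violations.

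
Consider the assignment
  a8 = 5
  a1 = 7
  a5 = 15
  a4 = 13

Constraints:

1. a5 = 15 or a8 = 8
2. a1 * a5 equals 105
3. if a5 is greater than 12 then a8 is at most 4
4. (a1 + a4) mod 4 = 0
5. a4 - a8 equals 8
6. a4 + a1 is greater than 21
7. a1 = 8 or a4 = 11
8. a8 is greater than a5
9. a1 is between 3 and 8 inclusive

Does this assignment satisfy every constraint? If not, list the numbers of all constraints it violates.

Constraints 3, 6, 7, and 8 are violated.

1. a5 = 15 = 15 (first disjunct) — holds.
2. a1 * a5 = 7 * 15 = 105 — holds.
3. a5 = 15 > 12, so we need a8 ≤ 4; but a8 = 5 > 4 — does not hold.
4. a1 + a4 = 20; 20 mod 4 = 0 — holds.
5. a4 - a8 = 13 - 5 = 8 — holds.
6. a4 + a1 = 13 + 7 = 20; 20 ≤ 21, bound 21 not met — does not hold.
7. a1 = 7 ≠ 8 and a4 = 13 ≠ 11; both disjuncts false — does not hold.
8. a8 = 5, a5 = 15; 5 ≤ 15 (want >) — does not hold.
9. a1 = 7 lies in [3, 8] — holds.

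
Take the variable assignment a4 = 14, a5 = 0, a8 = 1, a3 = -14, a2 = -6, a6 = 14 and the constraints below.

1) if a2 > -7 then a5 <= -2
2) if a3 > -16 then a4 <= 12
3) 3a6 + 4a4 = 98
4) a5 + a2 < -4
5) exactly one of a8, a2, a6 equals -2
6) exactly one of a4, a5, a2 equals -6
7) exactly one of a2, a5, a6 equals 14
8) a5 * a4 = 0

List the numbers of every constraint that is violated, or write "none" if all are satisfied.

Constraints 1, 2, 5 are violated.

1) a2 = -6 > -7, so we need a5 ≤ -2; but a5 = 0 > -2 — violated.
2) a3 = -14 > -16, so we need a4 ≤ 12; but a4 = 14 > 12 — violated.
3) 3a6 + 4a4 = 3(14) + 4(14) = 98 — OK.
4) a5 + a2 = 0 + (-6) = -6; -6 < -4 — OK.
5) a8=1, a2=-6, a6=14; 0 of them equal -2, not exactly one — violated.
6) a4=14, a5=0, a2=-6; 1 of them equals -6 — OK.
7) a2=-6, a5=0, a6=14; 1 of them equals 14 — OK.
8) a5 * a4 = 0 * 14 = 0 — OK.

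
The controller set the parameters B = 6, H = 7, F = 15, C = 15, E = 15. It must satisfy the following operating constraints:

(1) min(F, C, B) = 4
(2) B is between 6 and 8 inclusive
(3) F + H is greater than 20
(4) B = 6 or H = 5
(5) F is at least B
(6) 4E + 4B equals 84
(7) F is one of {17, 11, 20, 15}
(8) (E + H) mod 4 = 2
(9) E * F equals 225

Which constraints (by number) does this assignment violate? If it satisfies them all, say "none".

Constraint 1 is violated.

(1) min(15, 15, 6) = 6, not 4 — violated.
(2) B = 6 lies in [6, 8] — OK.
(3) F + H = 15 + 7 = 22; 22 > 20 — OK.
(4) B = 6 = 6 (first disjunct) — OK.
(5) F = 15, B = 6; 15 ≥ 6 — OK.
(6) 4E + 4B = 4(15) + 4(6) = 84 — OK.
(7) F = 15 is in {17, 11, 20, 15} — OK.
(8) E + H = 22; 22 mod 4 = 2 — OK.
(9) E * F = 15 * 15 = 225 — OK.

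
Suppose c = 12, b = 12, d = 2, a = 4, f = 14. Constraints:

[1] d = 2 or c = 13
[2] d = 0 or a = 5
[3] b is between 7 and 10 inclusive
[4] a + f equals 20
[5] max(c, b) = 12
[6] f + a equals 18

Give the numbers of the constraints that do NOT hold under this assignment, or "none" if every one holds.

The assignment fails constraints 2, 3, and 4.

[1] d = 2 = 2 (first disjunct)  true
[2] d = 2 ≠ 0 and a = 4 ≠ 5; both disjuncts false  false
[3] b = 12 is outside [7, 10]  false
[4] a + f = 4 + 14 = 18, not 20  false
[5] max(12, 12) = 12  true
[6] f + a = 14 + 4 = 18  true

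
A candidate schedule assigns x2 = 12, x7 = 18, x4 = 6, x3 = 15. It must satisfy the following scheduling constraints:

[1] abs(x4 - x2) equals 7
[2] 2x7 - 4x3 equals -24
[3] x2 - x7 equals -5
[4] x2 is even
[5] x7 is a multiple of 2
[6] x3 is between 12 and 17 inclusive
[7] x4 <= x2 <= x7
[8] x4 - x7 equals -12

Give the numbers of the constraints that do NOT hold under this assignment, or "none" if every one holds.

No — constraints 1, 3 are not satisfied.

[1] abs(6 - 12) = 6, not 7  false
[2] 2x7 - 4x3 = 2(18) - 4(15) = -24  true
[3] x2 - x7 = 12 - 18 = -6, not -5  false
[4] x2 = 12 is even  true
[5] 18 / 2 = 9, so 2 divides 18  true
[6] x3 = 15 lies in [12, 17]  true
[7] values 6 <= 12 <= 18  true
[8] x4 - x7 = 6 - 18 = -12  true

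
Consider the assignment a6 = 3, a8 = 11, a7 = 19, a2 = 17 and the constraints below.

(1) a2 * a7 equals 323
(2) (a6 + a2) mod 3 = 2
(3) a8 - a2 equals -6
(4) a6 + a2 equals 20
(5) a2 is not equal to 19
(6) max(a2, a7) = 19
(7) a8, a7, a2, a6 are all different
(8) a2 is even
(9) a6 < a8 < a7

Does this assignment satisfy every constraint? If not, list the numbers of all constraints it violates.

(1) a2 * a7 = 17 * 19 = 323 — satisfied.
(2) a6 + a2 = 20; 20 mod 3 = 2 — satisfied.
(3) a8 - a2 = 11 - 17 = -6 — satisfied.
(4) a6 + a2 = 3 + 17 = 20 — satisfied.
(5) a2 = 17, and 17 ≠ 19 — satisfied.
(6) max(17, 19) = 19 — satisfied.
(7) values 11, 19, 17, 3 are pairwise distinct — satisfied.
(8) a2 = 17 is odd — violated.
(9) values 3 < 11 < 19 — satisfied.

Constraint 8 is violated.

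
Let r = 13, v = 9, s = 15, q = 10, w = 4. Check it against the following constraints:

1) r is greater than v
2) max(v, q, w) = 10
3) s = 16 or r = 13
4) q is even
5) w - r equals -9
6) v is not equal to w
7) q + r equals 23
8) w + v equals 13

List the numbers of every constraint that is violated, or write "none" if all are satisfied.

Yes — all constraints hold.

1) r = 13, v = 9; 13 > 9 — holds.
2) max(9, 10, 4) = 10 — holds.
3) s = 15 ≠ 16, but r = 13 = 13 (second disjunct) — holds.
4) q = 10 is even — holds.
5) w - r = 4 - 13 = -9 — holds.
6) v = 9, w = 4; distinct — holds.
7) q + r = 10 + 13 = 23 — holds.
8) w + v = 4 + 9 = 13 — holds.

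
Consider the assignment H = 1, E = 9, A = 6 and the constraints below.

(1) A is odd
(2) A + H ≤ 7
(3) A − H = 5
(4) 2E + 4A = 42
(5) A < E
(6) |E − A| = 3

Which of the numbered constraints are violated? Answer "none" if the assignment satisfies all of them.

No — constraint 1 is not satisfied.

(1) A = 6 is even — does not hold.
(2) A + H = 6 + 1 = 7; 7 ≤ 7 — holds.
(3) A − H = 6 − 1 = 5 — holds.
(4) 2E + 4A = 2(9) + 4(6) = 42 — holds.
(5) A = 6, E = 9; 6 < 9 — holds.
(6) |9 − 6| = 3 — holds.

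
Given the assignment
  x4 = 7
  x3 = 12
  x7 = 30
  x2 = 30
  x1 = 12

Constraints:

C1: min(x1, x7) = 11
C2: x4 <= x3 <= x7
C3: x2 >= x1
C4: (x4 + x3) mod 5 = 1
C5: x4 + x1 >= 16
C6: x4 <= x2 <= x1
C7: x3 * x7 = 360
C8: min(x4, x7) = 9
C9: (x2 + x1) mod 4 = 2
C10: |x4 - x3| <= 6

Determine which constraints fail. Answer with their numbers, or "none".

Constraints 1, 4, 6, and 8 do not hold.

C1: min(12, 30) = 12, not 11 — fails.
C2: values 7 <= 12 <= 30 — holds.
C3: x2 = 30, x1 = 12; 30 ≥ 12 — holds.
C4: x4 + x3 = 19; 19 mod 5 = 4, not 1 — fails.
C5: x4 + x1 = 7 + 12 = 19; 19 ≥ 16 — holds.
C6: values 7, 30, 12; x2 = 30 is not <= x1 = 12 — fails.
C7: x3 * x7 = 12 * 30 = 360 — holds.
C8: min(7, 30) = 7, not 9 — fails.
C9: x2 + x1 = 42; 42 mod 4 = 2 — holds.
C10: |7 - 12| = 5; 5 ≤ 6 — holds.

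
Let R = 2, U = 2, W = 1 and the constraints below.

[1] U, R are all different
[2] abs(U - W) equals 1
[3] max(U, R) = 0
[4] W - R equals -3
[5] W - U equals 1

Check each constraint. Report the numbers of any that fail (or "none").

Constraints 1, 3, 4, and 5 do not hold.

[1] U = R = 2, not all different  no
[2] abs(2 - 1) = 1  yes
[3] max(2, 2) = 2, not 0  no
[4] W - R = 1 - 2 = -1, not -3  no
[5] W - U = 1 - 2 = -1, not 1  no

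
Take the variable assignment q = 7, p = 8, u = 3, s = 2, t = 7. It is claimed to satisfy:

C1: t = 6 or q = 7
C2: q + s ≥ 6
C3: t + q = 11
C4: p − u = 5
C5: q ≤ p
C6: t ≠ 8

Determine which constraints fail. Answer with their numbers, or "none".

C1: t = 7 ≠ 6, but q = 7 = 7 (second disjunct) — holds.
C2: q + s = 7 + 2 = 9; 9 ≥ 6 — holds.
C3: t + q = 7 + 7 = 14, not 11 — does not hold.
C4: p − u = 8 − 3 = 5 — holds.
C5: q = 7, p = 8; 7 ≤ 8 — holds.
C6: t = 7, and 7 ≠ 8 — holds.

Constraint 3 does not hold.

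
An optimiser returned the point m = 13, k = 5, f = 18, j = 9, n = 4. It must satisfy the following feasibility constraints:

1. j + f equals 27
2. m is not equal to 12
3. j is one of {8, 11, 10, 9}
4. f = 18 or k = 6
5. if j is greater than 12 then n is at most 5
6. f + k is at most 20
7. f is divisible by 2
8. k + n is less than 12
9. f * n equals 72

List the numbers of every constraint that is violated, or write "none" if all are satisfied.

No — constraint 6 is not satisfied.

1. j + f = 9 + 18 = 27 — OK.
2. m = 13, and 13 ≠ 12 — OK.
3. j = 9 is in {8, 11, 10, 9} — OK.
4. f = 18 = 18 (first disjunct) — OK.
5. j = 9, not > 12; antecedent false, conditional vacuously true — OK.
6. f + k = 18 + 5 = 23; 23 > 20, bound 20 not met — violated.
7. 18 / 2 = 9, so 2 divides 18 — OK.
8. k + n = 5 + 4 = 9; 9 < 12 — OK.
9. f * n = 18 * 4 = 72 — OK.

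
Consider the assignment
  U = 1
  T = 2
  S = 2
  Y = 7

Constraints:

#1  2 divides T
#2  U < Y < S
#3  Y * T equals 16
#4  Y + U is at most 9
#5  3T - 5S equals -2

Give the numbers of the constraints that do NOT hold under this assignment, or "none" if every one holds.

Constraints 2, 3, and 5 do not hold.

#1 2 / 2 = 1, so 2 divides 2 — OK.
#2 values 1, 7, 2; Y = 7 is not < S = 2 — violated.
#3 Y * T = 7 * 2 = 14, not 16 — violated.
#4 Y + U = 7 + 1 = 8; 8 ≤ 9 — OK.
#5 3T - 5S = 3(2) - 5(2) = -4, not -2 — violated.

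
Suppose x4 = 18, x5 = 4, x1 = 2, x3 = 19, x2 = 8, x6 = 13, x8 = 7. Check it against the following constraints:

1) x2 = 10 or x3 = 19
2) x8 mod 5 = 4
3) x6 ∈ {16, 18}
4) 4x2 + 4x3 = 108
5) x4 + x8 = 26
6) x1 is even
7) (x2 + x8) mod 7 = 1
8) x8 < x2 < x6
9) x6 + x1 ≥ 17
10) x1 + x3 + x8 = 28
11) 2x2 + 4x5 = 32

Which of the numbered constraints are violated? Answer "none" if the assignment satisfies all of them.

Violated: 2, 3, 5, and 9.

1) x2 = 8 ≠ 10, but x3 = 19 = 19 (second disjunct) — OK.
2) 7 mod 5 = 2, not 4 — violated.
3) x6 = 13 is not in {16, 18} — violated.
4) 4x2 + 4x3 = 4(8) + 4(19) = 108 — OK.
5) x4 + x8 = 18 + 7 = 25, not 26 — violated.
6) x1 = 2 is even — OK.
7) x2 + x8 = 15; 15 mod 7 = 1 — OK.
8) values 7 < 8 < 13 — OK.
9) x6 + x1 = 13 + 2 = 15; 15 < 17, bound 17 not met — violated.
10) x1 + x3 + x8 = 2 + 19 + 7 = 28 — OK.
11) 2x2 + 4x5 = 2(8) + 4(4) = 32 — OK.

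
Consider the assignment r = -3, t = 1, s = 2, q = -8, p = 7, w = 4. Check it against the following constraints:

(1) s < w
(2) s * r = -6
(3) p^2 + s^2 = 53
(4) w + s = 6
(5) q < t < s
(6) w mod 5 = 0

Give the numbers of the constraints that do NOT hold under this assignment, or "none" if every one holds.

(1) s = 2, w = 4; 2 < 4  holds
(2) s * r = 2 * (-3) = -6  holds
(3) p^2 + s^2 = 7^2 + 2^2 = 49 + 4 = 53  holds
(4) w + s = 4 + 2 = 6  holds
(5) values -8 < 1 < 2  holds
(6) 4 mod 5 = 4, not 0  fails

Violated: 6.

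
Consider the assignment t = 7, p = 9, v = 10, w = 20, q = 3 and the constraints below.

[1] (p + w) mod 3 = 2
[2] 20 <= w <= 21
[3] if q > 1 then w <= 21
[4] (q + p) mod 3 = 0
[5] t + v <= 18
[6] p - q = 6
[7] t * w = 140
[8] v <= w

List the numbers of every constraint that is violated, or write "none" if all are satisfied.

All constraints are satisfied.

[1] p + w = 29; 29 mod 3 = 2  holds
[2] w = 20 lies in [20, 21]  holds
[3] q = 3 > 1, so we need w ≤ 21; w = 20 ≤ 21  holds
[4] q + p = 12; 12 mod 3 = 0  holds
[5] t + v = 7 + 10 = 17; 17 ≤ 18  holds
[6] p - q = 9 - 3 = 6  holds
[7] t * w = 7 * 20 = 140  holds
[8] v = 10, w = 20; 10 ≤ 20  holds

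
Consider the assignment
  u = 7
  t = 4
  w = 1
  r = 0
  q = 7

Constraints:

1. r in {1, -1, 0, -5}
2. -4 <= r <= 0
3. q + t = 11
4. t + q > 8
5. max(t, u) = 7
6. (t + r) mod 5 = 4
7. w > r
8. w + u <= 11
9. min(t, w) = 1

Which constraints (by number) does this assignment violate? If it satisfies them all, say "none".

The assignment satisfies every constraint.

1. r = 0 is in {1, -1, 0, -5} — OK.
2. r = 0 lies in [-4, 0] — OK.
3. q + t = 7 + 4 = 11 — OK.
4. t + q = 4 + 7 = 11; 11 > 8 — OK.
5. max(4, 7) = 7 — OK.
6. t + r = 4; 4 mod 5 = 4 — OK.
7. w = 1, r = 0; 1 > 0 — OK.
8. w + u = 1 + 7 = 8; 8 ≤ 11 — OK.
9. min(4, 1) = 1 — OK.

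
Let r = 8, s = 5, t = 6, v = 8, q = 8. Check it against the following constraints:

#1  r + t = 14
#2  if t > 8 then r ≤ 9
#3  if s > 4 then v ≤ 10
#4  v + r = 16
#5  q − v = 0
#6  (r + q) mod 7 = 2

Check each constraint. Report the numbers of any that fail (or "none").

#1 r + t = 8 + 6 = 14  ✔
#2 t = 6, not > 8; antecedent false, conditional vacuously true  ✔
#3 s = 5 > 4, so we need v ≤ 10; v = 8 ≤ 10  ✔
#4 v + r = 8 + 8 = 16  ✔
#5 q − v = 8 − 8 = 0  ✔
#6 r + q = 16; 16 mod 7 = 2  ✔

All constraints are satisfied.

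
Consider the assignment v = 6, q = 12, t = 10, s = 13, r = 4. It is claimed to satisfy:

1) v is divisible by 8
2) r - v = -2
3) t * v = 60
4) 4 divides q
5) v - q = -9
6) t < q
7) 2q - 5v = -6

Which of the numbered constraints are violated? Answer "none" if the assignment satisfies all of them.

1) 6 = 8*0 + 6, so 8 does not divide 6  FAIL
2) r - v = 4 - 6 = -2  OK
3) t * v = 10 * 6 = 60  OK
4) 12 / 4 = 3, so 4 divides 12  OK
5) v - q = 6 - 12 = -6, not -9  FAIL
6) t = 10, q = 12; 10 < 12  OK
7) 2q - 5v = 2(12) - 5(6) = -6  OK

Constraints 1 and 5 are violated.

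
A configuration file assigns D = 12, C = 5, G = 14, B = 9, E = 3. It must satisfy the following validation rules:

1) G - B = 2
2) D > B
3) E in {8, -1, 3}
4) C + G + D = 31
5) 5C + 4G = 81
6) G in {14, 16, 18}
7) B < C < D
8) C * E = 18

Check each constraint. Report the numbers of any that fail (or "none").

No — constraints 1, 7, and 8 are not satisfied.

1) G - B = 14 - 9 = 5, not 2 — violated.
2) D = 12, B = 9; 12 > 9 — satisfied.
3) E = 3 is in {8, -1, 3} — satisfied.
4) C + G + D = 5 + 14 + 12 = 31 — satisfied.
5) 5C + 4G = 5(5) + 4(14) = 81 — satisfied.
6) G = 14 is in {14, 16, 18} — satisfied.
7) values 9, 5, 12; B = 9 is not < C = 5 — violated.
8) C * E = 5 * 3 = 15, not 18 — violated.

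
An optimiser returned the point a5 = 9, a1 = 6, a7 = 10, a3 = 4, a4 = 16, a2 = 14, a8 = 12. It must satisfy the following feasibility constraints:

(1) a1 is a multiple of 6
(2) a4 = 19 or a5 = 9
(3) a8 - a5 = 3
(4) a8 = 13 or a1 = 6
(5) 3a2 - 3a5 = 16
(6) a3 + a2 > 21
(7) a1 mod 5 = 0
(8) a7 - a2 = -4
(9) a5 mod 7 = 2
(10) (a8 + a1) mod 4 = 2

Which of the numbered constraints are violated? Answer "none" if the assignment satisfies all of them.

(1) 6 / 6 = 1, so 6 divides 6 — holds.
(2) a4 = 16 ≠ 19, but a5 = 9 = 9 (second disjunct) — holds.
(3) a8 - a5 = 12 - 9 = 3 — holds.
(4) a8 = 12 ≠ 13, but a1 = 6 = 6 (second disjunct) — holds.
(5) 3a2 - 3a5 = 3(14) - 3(9) = 15, not 16 — fails.
(6) a3 + a2 = 4 + 14 = 18; 18 ≤ 21, bound 21 not met — fails.
(7) 6 mod 5 = 1, not 0 — fails.
(8) a7 - a2 = 10 - 14 = -4 — holds.
(9) 9 mod 7 = 2 — holds.
(10) a8 + a1 = 18; 18 mod 4 = 2 — holds.

The assignment fails constraints 5, 6, 7.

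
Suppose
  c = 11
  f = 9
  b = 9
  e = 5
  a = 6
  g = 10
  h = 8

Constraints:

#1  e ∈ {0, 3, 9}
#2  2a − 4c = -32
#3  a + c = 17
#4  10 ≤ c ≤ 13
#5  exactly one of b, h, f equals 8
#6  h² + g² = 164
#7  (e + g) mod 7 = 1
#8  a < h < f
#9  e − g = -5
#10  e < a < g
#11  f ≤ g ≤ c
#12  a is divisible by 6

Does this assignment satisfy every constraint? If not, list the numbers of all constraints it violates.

The assignment fails constraint 1.

#1 e = 5 is not in {0, 3, 9} — fails.
#2 2a − 4c = 2(6) − 4(11) = -32 — holds.
#3 a + c = 6 + 11 = 17 — holds.
#4 c = 11 lies in [10, 13] — holds.
#5 b=9, h=8, f=9; 1 of them equals 8 — holds.
#6 h² + g² = 8² + 10² = 64 + 100 = 164 — holds.
#7 e + g = 15; 15 mod 7 = 1 — holds.
#8 values 6 < 8 < 9 — holds.
#9 e − g = 5 − 10 = -5 — holds.
#10 values 5 < 6 < 10 — holds.
#11 values 9 ≤ 10 ≤ 11 — holds.
#12 6 / 6 = 1, so 6 divides 6 — holds.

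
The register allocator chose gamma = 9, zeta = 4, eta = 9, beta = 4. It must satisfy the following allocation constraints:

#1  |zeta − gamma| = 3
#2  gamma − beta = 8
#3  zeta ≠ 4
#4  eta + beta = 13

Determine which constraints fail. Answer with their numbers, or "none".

Constraints 1, 2, 3 do not hold.

#1 |4 − 9| = 5, not 3 — violated.
#2 gamma − beta = 9 − 4 = 5, not 8 — violated.
#3 zeta = 4, but 4 is required to differ — violated.
#4 eta + beta = 9 + 4 = 13 — OK.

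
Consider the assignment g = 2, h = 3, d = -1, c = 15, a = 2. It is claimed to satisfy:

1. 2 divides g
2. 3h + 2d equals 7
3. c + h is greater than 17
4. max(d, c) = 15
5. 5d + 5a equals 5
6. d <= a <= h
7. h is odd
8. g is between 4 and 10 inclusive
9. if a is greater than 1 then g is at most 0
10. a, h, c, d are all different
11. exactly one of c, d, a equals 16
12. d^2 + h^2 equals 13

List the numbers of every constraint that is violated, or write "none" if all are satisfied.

1. 2 / 2 = 1, so 2 divides 2 — holds.
2. 3h + 2d = 3(3) + 2(-1) = 7 — holds.
3. c + h = 15 + 3 = 18; 18 > 17 — holds.
4. max(-1, 15) = 15 — holds.
5. 5d + 5a = 5(-1) + 5(2) = 5 — holds.
6. values -1 <= 2 <= 3 — holds.
7. h = 3 is odd — holds.
8. g = 2 is outside [4, 10] — fails.
9. a = 2 > 1, so we need g ≤ 0; but g = 2 > 0 — fails.
10. values 2, 3, 15, -1 are pairwise distinct — holds.
11. c=15, d=-1, a=2; 0 of them equal 16, not exactly one — fails.
12. d^2 + h^2 = (-1)^2 + 3^2 = 1 + 9 = 10, not 13 — fails.

Constraints 8, 9, 11, 12 do not hold.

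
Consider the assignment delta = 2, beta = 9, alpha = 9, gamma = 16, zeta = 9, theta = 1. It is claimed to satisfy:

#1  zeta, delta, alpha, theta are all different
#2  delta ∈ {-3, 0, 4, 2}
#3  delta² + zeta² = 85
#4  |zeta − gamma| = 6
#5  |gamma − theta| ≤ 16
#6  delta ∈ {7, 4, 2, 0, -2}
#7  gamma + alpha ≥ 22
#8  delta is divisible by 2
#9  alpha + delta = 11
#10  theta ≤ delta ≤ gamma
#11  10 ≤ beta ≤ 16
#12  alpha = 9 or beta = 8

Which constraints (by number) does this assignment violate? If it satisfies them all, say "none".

Violated: 1, 4, and 11.

#1 zeta = alpha = 9, not all different — violated.
#2 delta = 2 is in {-3, 0, 4, 2} — OK.
#3 delta² + zeta² = 2² + 9² = 4 + 81 = 85 — OK.
#4 |9 − 16| = 7, not 6 — violated.
#5 |16 − 1| = 15; 15 ≤ 16 — OK.
#6 delta = 2 is in {7, 4, 2, 0, -2} — OK.
#7 gamma + alpha = 16 + 9 = 25; 25 ≥ 22 — OK.
#8 2 / 2 = 1, so 2 divides 2 — OK.
#9 alpha + delta = 9 + 2 = 11 — OK.
#10 values 1 ≤ 2 ≤ 16 — OK.
#11 beta = 9 is outside [10, 16] — violated.
#12 alpha = 9 = 9 (first disjunct) — OK.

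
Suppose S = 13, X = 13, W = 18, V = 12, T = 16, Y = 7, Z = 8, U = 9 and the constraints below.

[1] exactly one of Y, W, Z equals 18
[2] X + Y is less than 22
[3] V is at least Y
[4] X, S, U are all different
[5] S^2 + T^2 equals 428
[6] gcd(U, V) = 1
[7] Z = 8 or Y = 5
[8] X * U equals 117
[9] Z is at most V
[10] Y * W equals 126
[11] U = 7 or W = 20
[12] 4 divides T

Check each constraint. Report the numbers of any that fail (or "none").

No — constraints 4, 5, 6, 11 are not satisfied.

[1] Y=7, W=18, Z=8; 1 of them equals 18 — holds.
[2] X + Y = 13 + 7 = 20; 20 < 22 — holds.
[3] V = 12, Y = 7; 12 ≥ 7 — holds.
[4] X = S = 13, not all different — fails.
[5] S^2 + T^2 = 13^2 + 16^2 = 169 + 256 = 425, not 428 — fails.
[6] gcd(9, 12) = 3, not 1 — fails.
[7] Z = 8 = 8 (first disjunct) — holds.
[8] X * U = 13 * 9 = 117 — holds.
[9] Z = 8, V = 12; 8 ≤ 12 — holds.
[10] Y * W = 7 * 18 = 126 — holds.
[11] U = 9 ≠ 7 and W = 18 ≠ 20; both disjuncts false — fails.
[12] 16 / 4 = 4, so 4 divides 16 — holds.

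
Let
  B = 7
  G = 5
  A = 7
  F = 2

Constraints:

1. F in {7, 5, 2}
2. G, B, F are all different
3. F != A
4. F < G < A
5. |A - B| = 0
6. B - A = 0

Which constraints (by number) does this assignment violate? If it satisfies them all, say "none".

All constraints are satisfied.

1. F = 2 is in {7, 5, 2}  ✓
2. values 5, 7, 2 are pairwise distinct  ✓
3. F = 2, A = 7; distinct  ✓
4. values 2 < 5 < 7  ✓
5. |7 - 7| = 0  ✓
6. B - A = 7 - 7 = 0  ✓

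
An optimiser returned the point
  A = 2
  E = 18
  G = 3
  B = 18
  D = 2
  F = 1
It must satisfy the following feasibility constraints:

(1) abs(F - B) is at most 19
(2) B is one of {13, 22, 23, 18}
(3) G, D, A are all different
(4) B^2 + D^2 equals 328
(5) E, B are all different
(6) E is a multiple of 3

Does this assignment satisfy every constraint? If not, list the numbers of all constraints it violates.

(1) abs(1 - 18) = 17; 17 ≤ 19  yes
(2) B = 18 is in {13, 22, 23, 18}  yes
(3) D = A = 2, not all different  no
(4) B^2 + D^2 = 18^2 + 2^2 = 324 + 4 = 328  yes
(5) E = B = 18, not all different  no
(6) 18 / 3 = 6, so 3 divides 18  yes

Violated: 3, 5.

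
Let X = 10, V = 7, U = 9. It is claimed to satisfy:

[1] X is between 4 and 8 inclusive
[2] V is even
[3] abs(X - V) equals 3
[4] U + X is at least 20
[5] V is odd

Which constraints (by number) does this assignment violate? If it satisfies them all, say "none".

Constraints 1, 2, and 4 do not hold.

[1] X = 10 is outside [4, 8]  fails
[2] V = 7 is odd  fails
[3] abs(10 - 7) = 3  holds
[4] U + X = 9 + 10 = 19; 19 < 20, bound 20 not met  fails
[5] V = 7 is odd  holds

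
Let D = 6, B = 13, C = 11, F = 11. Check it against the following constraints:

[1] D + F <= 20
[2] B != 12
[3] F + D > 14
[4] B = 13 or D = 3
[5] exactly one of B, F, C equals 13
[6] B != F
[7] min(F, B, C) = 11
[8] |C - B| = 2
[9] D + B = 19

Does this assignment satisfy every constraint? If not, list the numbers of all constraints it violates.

[1] D + F = 6 + 11 = 17; 17 ≤ 20 — OK.
[2] B = 13, and 13 ≠ 12 — OK.
[3] F + D = 11 + 6 = 17; 17 > 14 — OK.
[4] B = 13 = 13 (first disjunct) — OK.
[5] B=13, F=11, C=11; 1 of them equals 13 — OK.
[6] B = 13, F = 11; distinct — OK.
[7] min(11, 13, 11) = 11 — OK.
[8] |11 - 13| = 2 — OK.
[9] D + B = 6 + 13 = 19 — OK.

None — every constraint holds.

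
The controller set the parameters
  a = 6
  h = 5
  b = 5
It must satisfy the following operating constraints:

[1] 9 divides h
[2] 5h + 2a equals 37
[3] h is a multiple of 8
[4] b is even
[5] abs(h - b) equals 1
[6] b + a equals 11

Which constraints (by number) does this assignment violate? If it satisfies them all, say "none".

Violated: 1, 3, 4, and 5.

[1] 5 = 9*0 + 5, so 9 does not divide 5 — violated.
[2] 5h + 2a = 5(5) + 2(6) = 37 — satisfied.
[3] 5 = 8*0 + 5, so 8 does not divide 5 — violated.
[4] b = 5 is odd — violated.
[5] abs(5 - 5) = 0, not 1 — violated.
[6] b + a = 5 + 6 = 11 — satisfied.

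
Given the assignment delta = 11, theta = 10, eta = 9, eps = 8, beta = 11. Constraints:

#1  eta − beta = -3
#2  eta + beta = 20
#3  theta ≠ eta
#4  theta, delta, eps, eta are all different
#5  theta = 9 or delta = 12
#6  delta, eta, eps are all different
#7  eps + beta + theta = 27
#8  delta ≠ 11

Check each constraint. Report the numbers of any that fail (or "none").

#1 eta − beta = 9 − 11 = -2, not -3 — violated.
#2 eta + beta = 9 + 11 = 20 — OK.
#3 theta = 10, eta = 9; distinct — OK.
#4 values 10, 11, 8, 9 are pairwise distinct — OK.
#5 theta = 10 ≠ 9 and delta = 11 ≠ 12; both disjuncts false — violated.
#6 values 11, 9, 8 are pairwise distinct — OK.
#7 eps + beta + theta = 8 + 11 + 10 = 29, not 27 — violated.
#8 delta = 11, but 11 is required to differ — violated.

Constraints 1, 5, 7, 8 do not hold.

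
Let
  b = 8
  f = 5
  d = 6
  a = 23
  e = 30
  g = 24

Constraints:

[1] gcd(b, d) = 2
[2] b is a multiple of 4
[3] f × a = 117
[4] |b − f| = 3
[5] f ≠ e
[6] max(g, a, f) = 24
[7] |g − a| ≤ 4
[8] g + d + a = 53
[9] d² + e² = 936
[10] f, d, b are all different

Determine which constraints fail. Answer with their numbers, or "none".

[1] gcd(8, 6) = 2 — holds.
[2] 8 / 4 = 2, so 4 divides 8 — holds.
[3] f × a = 5 × 23 = 115, not 117 — does not hold.
[4] |8 − 5| = 3 — holds.
[5] f = 5, e = 30; distinct — holds.
[6] max(24, 23, 5) = 24 — holds.
[7] |24 − 23| = 1; 1 ≤ 4 — holds.
[8] g + d + a = 24 + 6 + 23 = 53 — holds.
[9] d² + e² = 6² + 30² = 36 + 900 = 936 — holds.
[10] values 5, 6, 8 are pairwise distinct — holds.

Constraint 3 is violated.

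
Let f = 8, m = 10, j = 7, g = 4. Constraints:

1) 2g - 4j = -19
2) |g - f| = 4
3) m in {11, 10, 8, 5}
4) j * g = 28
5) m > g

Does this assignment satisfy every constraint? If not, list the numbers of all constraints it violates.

Constraint 1 is violated.

1) 2g - 4j = 2(4) - 4(7) = -20, not -19  ✗
2) |4 - 8| = 4  ✓
3) m = 10 is in {11, 10, 8, 5}  ✓
4) j * g = 7 * 4 = 28  ✓
5) m = 10, g = 4; 10 > 4  ✓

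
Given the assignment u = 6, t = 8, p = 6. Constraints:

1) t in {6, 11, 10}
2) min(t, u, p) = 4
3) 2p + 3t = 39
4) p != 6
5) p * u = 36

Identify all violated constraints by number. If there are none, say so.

Violated: 1, 2, 3, 4.

1) t = 8 is not in {6, 11, 10} — violated.
2) min(8, 6, 6) = 6, not 4 — violated.
3) 2p + 3t = 2(6) + 3(8) = 36, not 39 — violated.
4) p = 6, but 6 is required to differ — violated.
5) p * u = 6 * 6 = 36 — satisfied.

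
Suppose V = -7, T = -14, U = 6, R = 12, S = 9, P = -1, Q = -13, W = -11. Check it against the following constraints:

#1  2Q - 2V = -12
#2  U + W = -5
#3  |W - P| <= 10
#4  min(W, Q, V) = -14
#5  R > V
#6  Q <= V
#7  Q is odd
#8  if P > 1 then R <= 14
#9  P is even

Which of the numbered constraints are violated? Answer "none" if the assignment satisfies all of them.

Constraints 4 and 9 are violated.

#1 2Q - 2V = 2(-13) - 2(-7) = -12 — holds.
#2 U + W = 6 + (-11) = -5 — holds.
#3 |-11 - (-1)| = 10; 10 ≤ 10 — holds.
#4 min(-11, -13, -7) = -13, not -14 — fails.
#5 R = 12, V = -7; 12 > -7 — holds.
#6 Q = -13, V = -7; -13 ≤ -7 — holds.
#7 Q = -13 is odd — holds.
#8 P = -1, not > 1; antecedent false, conditional vacuously true — holds.
#9 P = -1 is odd — fails.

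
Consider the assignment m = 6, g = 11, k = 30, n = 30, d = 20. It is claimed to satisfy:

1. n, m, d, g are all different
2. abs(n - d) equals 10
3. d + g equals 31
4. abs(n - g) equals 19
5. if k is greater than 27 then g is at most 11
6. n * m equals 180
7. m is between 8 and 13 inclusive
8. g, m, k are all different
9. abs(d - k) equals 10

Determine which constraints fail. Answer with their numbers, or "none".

Constraint 7 is violated.

1. values 30, 6, 20, 11 are pairwise distinct  holds
2. abs(30 - 20) = 10  holds
3. d + g = 20 + 11 = 31  holds
4. abs(30 - 11) = 19  holds
5. k = 30 > 27, so we need g ≤ 11; g = 11 ≤ 11  holds
6. n * m = 30 * 6 = 180  holds
7. m = 6 is outside [8, 13]  fails
8. values 11, 6, 30 are pairwise distinct  holds
9. abs(20 - 30) = 10  holds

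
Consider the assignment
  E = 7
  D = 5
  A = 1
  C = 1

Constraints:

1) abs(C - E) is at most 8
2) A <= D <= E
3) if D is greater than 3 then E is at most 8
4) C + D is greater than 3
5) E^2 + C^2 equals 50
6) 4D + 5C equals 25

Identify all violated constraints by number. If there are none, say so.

1) abs(1 - 7) = 6; 6 ≤ 8 — satisfied.
2) values 1 <= 5 <= 7 — satisfied.
3) D = 5 > 3, so we need E ≤ 8; E = 7 ≤ 8 — satisfied.
4) C + D = 1 + 5 = 6; 6 > 3 — satisfied.
5) E^2 + C^2 = 7^2 + 1^2 = 49 + 1 = 50 — satisfied.
6) 4D + 5C = 4(5) + 5(1) = 25 — satisfied.

All constraints are satisfied.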